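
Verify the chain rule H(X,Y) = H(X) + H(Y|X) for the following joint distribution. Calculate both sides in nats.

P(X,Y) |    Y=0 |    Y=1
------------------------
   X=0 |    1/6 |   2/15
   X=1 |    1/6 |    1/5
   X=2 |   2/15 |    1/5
H(X,Y) = 1.7783, H(X) = 1.0953, H(Y|X) = 0.6831 (all in nats)

Chain rule: H(X,Y) = H(X) + H(Y|X)

Left side — joint entropy directly:
H(X,Y) = -Σ p(x,y) log p(x,y) = 1.7783 nats

Right side — compute H(Y|X) from the conditional distributions:
P(X) = (3/10, 11/30, 1/3), so H(X) = 1.0953 nats
H(Y|X) = Σ_x P(X=x) · H(Y|X=x):
  P(Y|X=0) = (5/9, 4/9), H(Y|X=0) = 0.6870, weight P(X=0) = 3/10
  P(Y|X=1) = (5/11, 6/11), H(Y|X=1) = 0.6890, weight P(X=1) = 11/30
  P(Y|X=2) = (2/5, 3/5), H(Y|X=2) = 0.6730, weight P(X=2) = 1/3
H(Y|X) = 0.6831 nats

H(X) + H(Y|X) = 1.0953 + 0.6831 = 1.7783 nats

Both sides equal 1.7783 nats. ✓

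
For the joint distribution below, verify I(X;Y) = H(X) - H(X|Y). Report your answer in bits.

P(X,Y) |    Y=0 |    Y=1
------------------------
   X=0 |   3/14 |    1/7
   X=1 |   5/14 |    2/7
I(X;Y) = 0.0013 bits

Mutual information has multiple equivalent forms:
- I(X;Y) = H(X) - H(X|Y)
- I(X;Y) = H(Y) - H(Y|X)
- I(X;Y) = H(X) + H(Y) - H(X,Y)

Computing all quantities:
H(X) = 0.9403, H(Y) = 0.9852, H(X,Y) = 1.9242
H(X|Y) = 0.9389, H(Y|X) = 0.9839

Verification:
H(X) - H(X|Y) = 0.9403 - 0.9389 = 0.0013
H(Y) - H(Y|X) = 0.9852 - 0.9839 = 0.0013
H(X) + H(Y) - H(X,Y) = 0.9403 + 0.9852 - 1.9242 = 0.0013

All forms give I(X;Y) = 0.0013 bits. ✓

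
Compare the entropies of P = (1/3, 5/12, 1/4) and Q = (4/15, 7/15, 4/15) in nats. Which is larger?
P

Computing entropies in nats:
H(P) = 1.0776
H(Q) = 1.0606

Distribution P has higher entropy.

Intuition: The distribution closer to uniform (more spread out) has higher entropy.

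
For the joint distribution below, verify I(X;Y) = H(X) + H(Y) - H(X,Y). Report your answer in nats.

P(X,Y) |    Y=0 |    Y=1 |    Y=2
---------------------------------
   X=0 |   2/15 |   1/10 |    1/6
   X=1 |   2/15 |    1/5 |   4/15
I(X;Y) = 0.0085 nats

Mutual information has multiple equivalent forms:
- I(X;Y) = H(X) - H(X|Y)
- I(X;Y) = H(Y) - H(Y|X)
- I(X;Y) = H(X) + H(Y) - H(X,Y)

Computing all quantities:
H(X) = 0.6730, H(Y) = 1.0760, H(X,Y) = 1.7405
H(X|Y) = 0.6645, H(Y|X) = 1.0675

Verification:
H(X) - H(X|Y) = 0.6730 - 0.6645 = 0.0085
H(Y) - H(Y|X) = 1.0760 - 1.0675 = 0.0085
H(X) + H(Y) - H(X,Y) = 0.6730 + 1.0760 - 1.7405 = 0.0085

All forms give I(X;Y) = 0.0085 nats. ✓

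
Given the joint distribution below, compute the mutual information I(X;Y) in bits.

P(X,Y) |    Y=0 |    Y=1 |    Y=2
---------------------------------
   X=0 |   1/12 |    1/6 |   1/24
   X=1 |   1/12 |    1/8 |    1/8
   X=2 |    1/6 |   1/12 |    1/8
0.0809 bits

Mutual information: I(X;Y) = H(X) + H(Y) - H(X,Y)

Marginals:
P(X) = (7/24, 1/3, 3/8), H(X) = 1.5774 bits
P(Y) = (1/3, 3/8, 7/24), H(Y) = 1.5774 bits

Joint entropy: H(X,Y) = 3.0739 bits

I(X;Y) = 1.5774 + 1.5774 - 3.0739 = 0.0809 bits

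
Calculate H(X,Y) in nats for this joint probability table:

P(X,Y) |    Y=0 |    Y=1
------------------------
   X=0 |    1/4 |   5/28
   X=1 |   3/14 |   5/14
1.3520 nats

Joint entropy is H(X,Y) = -Σ_{x,y} p(x,y) log p(x,y).

Summing over all non-zero entries:
H(X,Y) = -[1/4·log_e(1/4) + 5/28·log_e(5/28) + 3/14·log_e(3/14) + 5/14·log_e(5/14)]
H(X,Y) = 1.3520 nats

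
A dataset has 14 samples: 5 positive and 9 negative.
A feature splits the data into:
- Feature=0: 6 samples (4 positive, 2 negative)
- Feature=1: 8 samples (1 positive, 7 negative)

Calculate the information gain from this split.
0.2361 bits

Information Gain = H(Y) - H(Y|Feature)

Before split:
P(positive) = 5/14 = 0.3571
H(Y) = 0.9403 bits

After split:
Feature=0: H = 0.9183 bits (weight = 6/14)
Feature=1: H = 0.5436 bits (weight = 8/14)
H(Y|Feature) = (6/14)×0.9183 + (8/14)×0.5436 = 0.7042 bits

Information Gain = 0.9403 - 0.7042 = 0.2361 bits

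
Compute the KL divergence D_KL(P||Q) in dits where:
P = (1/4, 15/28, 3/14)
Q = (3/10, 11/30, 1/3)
0.0273 dits

KL divergence: D_KL(P||Q) = Σ p(x) log(p(x)/q(x))

Computing term by term:
  x=0: 1/4 × log_10[(1/4)/(3/10)] = 1/4 × -0.0792 = -0.0198
  x=1: 15/28 × log_10[(15/28)/(11/30)] = 15/28 × 0.1647 = 0.0882
  x=2: 3/14 × log_10[(3/14)/(1/3)] = 3/14 × -0.1919 = -0.0411

D_KL(P||Q) = 0.0273 dits

Note: KL divergence is always non-negative and equals 0 iff P = Q.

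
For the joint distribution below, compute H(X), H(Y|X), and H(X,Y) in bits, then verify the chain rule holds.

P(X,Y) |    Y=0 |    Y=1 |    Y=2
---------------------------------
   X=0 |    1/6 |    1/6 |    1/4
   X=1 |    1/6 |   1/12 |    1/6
H(X,Y) = 2.5221, H(X) = 0.9799, H(Y|X) = 1.5422 (all in bits)

Chain rule: H(X,Y) = H(X) + H(Y|X)

Left side — joint entropy directly:
H(X,Y) = -Σ p(x,y) log p(x,y) = 2.5221 bits

Right side — compute H(Y|X) from the conditional distributions:
P(X) = (7/12, 5/12), so H(X) = 0.9799 bits
H(Y|X) = Σ_x P(X=x) · H(Y|X=x):
  P(Y|X=0) = (2/7, 2/7, 3/7), H(Y|X=0) = 1.5567, weight P(X=0) = 7/12
  P(Y|X=1) = (2/5, 1/5, 2/5), H(Y|X=1) = 1.5219, weight P(X=1) = 5/12
H(Y|X) = 1.5422 bits

H(X) + H(Y|X) = 0.9799 + 1.5422 = 2.5221 bits

Both sides equal 2.5221 bits. ✓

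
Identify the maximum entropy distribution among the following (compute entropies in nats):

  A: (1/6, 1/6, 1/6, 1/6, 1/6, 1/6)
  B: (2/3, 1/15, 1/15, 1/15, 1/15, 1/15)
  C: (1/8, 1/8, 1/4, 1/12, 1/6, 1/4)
A

For a discrete distribution over n outcomes, entropy is maximized by the uniform distribution.

Computing entropies:
H(A) = 1.7918 nats
H(B) = 1.1730 nats
H(C) = 1.7187 nats

The uniform distribution (where all probabilities equal 1/6) achieves the maximum entropy of log_e(6) = 1.7918 nats.

Distribution A has the highest entropy.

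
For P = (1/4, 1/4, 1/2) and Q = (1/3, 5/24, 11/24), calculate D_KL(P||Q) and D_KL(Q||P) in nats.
D_KL(P||Q) = 0.0172, D_KL(Q||P) = 0.0180

KL divergence is not symmetric: D_KL(P||Q) ≠ D_KL(Q||P) in general.

D_KL(P||Q) = 0.0172 nats
D_KL(Q||P) = 0.0180 nats

No, they are not equal!

This asymmetry is why KL divergence is not a true distance metric.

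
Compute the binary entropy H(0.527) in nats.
0.6917 nats

The binary entropy function is:
H(p) = -p log(p) - (1-p) log(1-p)

H(0.527) = -0.527 × log_e(0.527) - 0.473 × log_e(0.473)
H(0.527) = 0.6917 nats

Note: Binary entropy is maximized at p=0.5 (H=1 bit) and minimized at p=0 or p=1 (H=0).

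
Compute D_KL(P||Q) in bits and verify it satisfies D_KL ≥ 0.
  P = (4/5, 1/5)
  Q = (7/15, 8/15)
0.3391 bits

KL divergence satisfies the Gibbs inequality: D_KL(P||Q) ≥ 0 for all distributions P, Q.

D_KL(P||Q) = Σ p(x) log(p(x)/q(x))
Term by term:
  x=0: 4/5 × log_2[(4/5)/(7/15)] = 0.6221
  x=1: 1/5 × log_2[(1/5)/(8/15)] = -0.2830
D_KL(P||Q) = 0.3391 bits

D_KL(P||Q) = 0.3391 ≥ 0 ✓

This non-negativity is a fundamental property: relative entropy cannot be negative because it measures how different Q is from P.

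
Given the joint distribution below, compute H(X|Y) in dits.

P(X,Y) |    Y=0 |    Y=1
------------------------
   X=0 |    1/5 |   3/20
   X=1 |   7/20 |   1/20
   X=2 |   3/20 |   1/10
0.4463 dits

Using the chain rule: H(X|Y) = H(X,Y) - H(Y)

First, compute H(X,Y) = 0.7116 dits

Marginal P(Y) = (7/10, 3/10)
H(Y) = 0.2653 dits

H(X|Y) = H(X,Y) - H(Y) = 0.7116 - 0.2653 = 0.4463 dits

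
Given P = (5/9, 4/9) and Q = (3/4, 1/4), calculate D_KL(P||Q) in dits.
0.0386 dits

KL divergence: D_KL(P||Q) = Σ p(x) log(p(x)/q(x))

Computing term by term:
  x=0: 5/9 × log_10[(5/9)/(3/4)] = 5/9 × -0.1303 = -0.0724
  x=1: 4/9 × log_10[(4/9)/(1/4)] = 4/9 × 0.2499 = 0.1111

D_KL(P||Q) = 0.0386 dits

Note: KL divergence is always non-negative and equals 0 iff P = Q.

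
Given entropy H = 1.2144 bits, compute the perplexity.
2.3204

Perplexity is 2^H (or exp(H) for natural log).

H = 1.2144 bits
Perplexity = 2^1.2144 = 2.3204

Interpretation: The model's uncertainty is equivalent to choosing uniformly among 2.3 options.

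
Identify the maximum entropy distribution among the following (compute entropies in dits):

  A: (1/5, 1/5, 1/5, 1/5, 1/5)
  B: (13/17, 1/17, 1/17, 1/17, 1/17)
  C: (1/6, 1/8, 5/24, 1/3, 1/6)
A

For a discrete distribution over n outcomes, entropy is maximized by the uniform distribution.

Computing entropies:
H(A) = 0.6990 dits
H(B) = 0.3786 dits
H(C) = 0.6732 dits

The uniform distribution (where all probabilities equal 1/5) achieves the maximum entropy of log_10(5) = 0.6990 dits.

Distribution A has the highest entropy.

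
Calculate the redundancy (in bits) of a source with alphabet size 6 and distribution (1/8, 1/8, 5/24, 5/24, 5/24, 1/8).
0.0456 bits

Redundancy measures how far a source is from maximum entropy:
R = H_max - H(X)

Maximum entropy for 6 symbols: H_max = log_2(6) = 2.5850 bits
Actual entropy: H(X) = 2.5394 bits
Redundancy: R = 2.5850 - 2.5394 = 0.0456 bits

This redundancy represents potential for compression: the source could be compressed by 0.0456 bits per symbol.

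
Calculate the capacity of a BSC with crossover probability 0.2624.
0.1697 bits

For a binary symmetric channel (BSC) with error probability p:
Capacity C = 1 - H(p) bits per symbol

where H(p) = -p log₂(p) - (1-p) log₂(1-p) is the binary entropy function.

H(0.2624) = 0.8303 bits
C = 1 - 0.8303 = 0.1697 bits per symbol

This means we can reliably transmit up to 0.1697 bits of information per channel use.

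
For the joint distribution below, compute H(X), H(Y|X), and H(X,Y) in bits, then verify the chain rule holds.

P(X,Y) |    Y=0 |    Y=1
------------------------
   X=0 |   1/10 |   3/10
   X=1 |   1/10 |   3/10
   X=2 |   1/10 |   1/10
H(X,Y) = 2.3710, H(X) = 1.5219, H(Y|X) = 0.8490 (all in bits)

Chain rule: H(X,Y) = H(X) + H(Y|X)

Left side — joint entropy directly:
H(X,Y) = -Σ p(x,y) log p(x,y) = 2.3710 bits

Right side — compute H(Y|X) from the conditional distributions:
P(X) = (2/5, 2/5, 1/5), so H(X) = 1.5219 bits
H(Y|X) = Σ_x P(X=x) · H(Y|X=x):
  P(Y|X=0) = (1/4, 3/4), H(Y|X=0) = 0.8113, weight P(X=0) = 2/5
  P(Y|X=1) = (1/4, 3/4), H(Y|X=1) = 0.8113, weight P(X=1) = 2/5
  P(Y|X=2) = (1/2, 1/2), H(Y|X=2) = 1.0000, weight P(X=2) = 1/5
H(Y|X) = 0.8490 bits

H(X) + H(Y|X) = 1.5219 + 0.8490 = 2.3710 bits

Both sides equal 2.3710 bits. ✓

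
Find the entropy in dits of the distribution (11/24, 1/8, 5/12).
0.4266 dits

Shannon entropy is H(X) = -Σ p(x) log p(x).

For P = (11/24, 1/8, 5/12):
H = -11/24 × log_10(11/24) -1/8 × log_10(1/8) -5/12 × log_10(5/12)
H = 0.4266 dits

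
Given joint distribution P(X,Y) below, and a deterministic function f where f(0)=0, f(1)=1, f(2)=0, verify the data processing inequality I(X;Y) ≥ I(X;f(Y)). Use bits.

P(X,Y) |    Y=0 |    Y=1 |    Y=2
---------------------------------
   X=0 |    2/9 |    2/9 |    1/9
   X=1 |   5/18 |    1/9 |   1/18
I(X;Y) = 0.0364, I(X;f(Y)) = 0.0183, inequality holds: 0.0364 ≥ 0.0183

Data Processing Inequality: For any Markov chain X → Y → Z, we have I(X;Y) ≥ I(X;Z).

Here Z = f(Y) is a deterministic function of Y, forming X → Y → Z.

Original I(X;Y) = 0.0364 bits

After applying f:
P(X,Z) where Z=f(Y):
- P(X,Z=0) = P(X,Y=0) + P(X,Y=2)
- P(X,Z=1) = P(X,Y=1)

I(X;Z) = I(X;f(Y)) = 0.0183 bits

Verification: 0.0364 ≥ 0.0183 ✓

Information cannot be created by processing; the function f can only lose information about X.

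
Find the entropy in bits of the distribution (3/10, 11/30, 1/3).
1.5801 bits

Shannon entropy is H(X) = -Σ p(x) log p(x).

For P = (3/10, 11/30, 1/3):
H = -3/10 × log_2(3/10) -11/30 × log_2(11/30) -1/3 × log_2(1/3)
H = 1.5801 bits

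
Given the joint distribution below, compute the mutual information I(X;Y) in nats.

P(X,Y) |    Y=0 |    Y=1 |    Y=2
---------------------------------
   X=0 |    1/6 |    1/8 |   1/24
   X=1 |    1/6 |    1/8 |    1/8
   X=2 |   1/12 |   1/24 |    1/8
0.0522 nats

Mutual information: I(X;Y) = H(X) + H(Y) - H(X,Y)

Marginals:
P(X) = (1/3, 5/12, 1/4), H(X) = 1.0776 nats
P(Y) = (5/12, 7/24, 7/24), H(Y) = 1.0835 nats

Joint entropy: H(X,Y) = 2.1089 nats

I(X;Y) = 1.0776 + 1.0835 - 2.1089 = 0.0522 nats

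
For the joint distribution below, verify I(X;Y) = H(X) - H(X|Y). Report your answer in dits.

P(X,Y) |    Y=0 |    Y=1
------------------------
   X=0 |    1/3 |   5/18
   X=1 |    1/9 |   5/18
I(X;Y) = 0.0144 dits

Mutual information has multiple equivalent forms:
- I(X;Y) = H(X) - H(X|Y)
- I(X;Y) = H(Y) - H(Y|X)
- I(X;Y) = H(X) + H(Y) - H(X,Y)

Computing all quantities:
H(X) = 0.2902, H(Y) = 0.2983, H(X,Y) = 0.5741
H(X|Y) = 0.2758, H(Y|X) = 0.2839

Verification:
H(X) - H(X|Y) = 0.2902 - 0.2758 = 0.0144
H(Y) - H(Y|X) = 0.2983 - 0.2839 = 0.0144
H(X) + H(Y) - H(X,Y) = 0.2902 + 0.2983 - 0.5741 = 0.0144

All forms give I(X;Y) = 0.0144 dits. ✓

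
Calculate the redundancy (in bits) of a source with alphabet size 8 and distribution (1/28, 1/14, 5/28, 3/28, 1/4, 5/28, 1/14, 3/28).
0.2062 bits

Redundancy measures how far a source is from maximum entropy:
R = H_max - H(X)

Maximum entropy for 8 symbols: H_max = log_2(8) = 3.0000 bits
Actual entropy: H(X) = 2.7938 bits
Redundancy: R = 3.0000 - 2.7938 = 0.2062 bits

This redundancy represents potential for compression: the source could be compressed by 0.2062 bits per symbol.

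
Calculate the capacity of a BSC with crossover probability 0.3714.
0.0483 bits

For a binary symmetric channel (BSC) with error probability p:
Capacity C = 1 - H(p) bits per symbol

where H(p) = -p log₂(p) - (1-p) log₂(1-p) is the binary entropy function.

H(0.3714) = 0.9517 bits
C = 1 - 0.9517 = 0.0483 bits per symbol

This means we can reliably transmit up to 0.0483 bits of information per channel use.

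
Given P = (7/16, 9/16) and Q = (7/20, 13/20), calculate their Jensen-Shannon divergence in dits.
0.0017 dits

Jensen-Shannon divergence is:
JSD(P||Q) = 0.5 × D_KL(P||M) + 0.5 × D_KL(Q||M)
where M = 0.5 × (P + Q) is the mixture distribution.

M = 0.5 × (7/16, 9/16) + 0.5 × (7/20, 13/20) = (0.39375, 0.60625)

D_KL(P||M) = 0.0017 dits
D_KL(Q||M) = 0.0018 dits

JSD(P||Q) = 0.5 × 0.0017 + 0.5 × 0.0018 = 0.0017 dits

Unlike KL divergence, JSD is symmetric and bounded: 0 ≤ JSD ≤ log(2).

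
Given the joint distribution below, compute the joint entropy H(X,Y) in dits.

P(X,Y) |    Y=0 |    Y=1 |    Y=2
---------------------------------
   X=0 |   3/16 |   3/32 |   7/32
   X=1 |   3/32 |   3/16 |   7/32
0.7542 dits

Joint entropy is H(X,Y) = -Σ_{x,y} p(x,y) log p(x,y).

Summing over all non-zero entries:
H(X,Y) = -[3/16·log_10(3/16) + 3/32·log_10(3/32) + 7/32·log_10(7/32) + 3/32·log_10(3/32) + 3/16·log_10(3/16) + 7/32·log_10(7/32)]
H(X,Y) = 0.7542 dits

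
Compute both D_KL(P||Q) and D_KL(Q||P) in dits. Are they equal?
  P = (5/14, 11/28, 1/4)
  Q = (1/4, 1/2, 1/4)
D_KL(P||Q) = 0.0142, D_KL(Q||P) = 0.0136

KL divergence is not symmetric: D_KL(P||Q) ≠ D_KL(Q||P) in general.

D_KL(P||Q) = 0.0142 dits
D_KL(Q||P) = 0.0136 dits

No, they are not equal!

This asymmetry is why KL divergence is not a true distance metric.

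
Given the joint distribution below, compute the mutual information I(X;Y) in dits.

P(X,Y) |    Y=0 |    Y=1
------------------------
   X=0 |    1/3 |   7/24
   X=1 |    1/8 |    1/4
0.0083 dits

Mutual information: I(X;Y) = H(X) + H(Y) - H(X,Y)

Marginals:
P(X) = (5/8, 3/8), H(X) = 0.2873 dits
P(Y) = (11/24, 13/24), H(Y) = 0.2995 dits

Joint entropy: H(X,Y) = 0.5785 dits

I(X;Y) = 0.2873 + 0.2995 - 0.5785 = 0.0083 dits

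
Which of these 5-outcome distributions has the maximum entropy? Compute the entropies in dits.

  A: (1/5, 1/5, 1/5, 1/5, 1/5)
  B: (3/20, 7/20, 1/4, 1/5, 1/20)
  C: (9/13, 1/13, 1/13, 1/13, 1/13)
A

For a discrete distribution over n outcomes, entropy is maximized by the uniform distribution.

Computing entropies:
H(A) = 0.6990 dits
H(B) = 0.6385 dits
H(C) = 0.4533 dits

The uniform distribution (where all probabilities equal 1/5) achieves the maximum entropy of log_10(5) = 0.6990 dits.

Distribution A has the highest entropy.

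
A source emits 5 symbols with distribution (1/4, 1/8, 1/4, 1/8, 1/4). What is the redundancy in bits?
0.0719 bits

Redundancy measures how far a source is from maximum entropy:
R = H_max - H(X)

Maximum entropy for 5 symbols: H_max = log_2(5) = 2.3219 bits
Actual entropy: H(X) = 2.2500 bits
Redundancy: R = 2.3219 - 2.2500 = 0.0719 bits

This redundancy represents potential for compression: the source could be compressed by 0.0719 bits per symbol.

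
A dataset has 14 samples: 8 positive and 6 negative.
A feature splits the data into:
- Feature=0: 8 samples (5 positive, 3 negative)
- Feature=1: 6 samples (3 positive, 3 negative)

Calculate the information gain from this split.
0.0113 bits

Information Gain = H(Y) - H(Y|Feature)

Before split:
P(positive) = 8/14 = 0.5714
H(Y) = 0.9852 bits

After split:
Feature=0: H = 0.9544 bits (weight = 8/14)
Feature=1: H = 1.0000 bits (weight = 6/14)
H(Y|Feature) = (8/14)×0.9544 + (6/14)×1.0000 = 0.9740 bits

Information Gain = 0.9852 - 0.9740 = 0.0113 bits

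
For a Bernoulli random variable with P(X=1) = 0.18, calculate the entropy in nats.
0.4714 nats

The binary entropy function is:
H(p) = -p log(p) - (1-p) log(1-p)

H(0.18) = -0.18 × log_e(0.18) - 0.82 × log_e(0.82)
H(0.18) = 0.4714 nats

Note: Binary entropy is maximized at p=0.5 (H=1 bit) and minimized at p=0 or p=1 (H=0).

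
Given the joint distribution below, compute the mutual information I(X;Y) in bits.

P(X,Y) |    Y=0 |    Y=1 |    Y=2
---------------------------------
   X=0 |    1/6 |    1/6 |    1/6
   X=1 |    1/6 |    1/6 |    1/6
0.0000 bits

Mutual information: I(X;Y) = H(X) + H(Y) - H(X,Y)

Marginals:
P(X) = (1/2, 1/2), H(X) = 1.0000 bits
P(Y) = (1/3, 1/3, 1/3), H(Y) = 1.5850 bits

Joint entropy: H(X,Y) = 2.5850 bits

I(X;Y) = 1.0000 + 1.5850 - 2.5850 = 0.0000 bits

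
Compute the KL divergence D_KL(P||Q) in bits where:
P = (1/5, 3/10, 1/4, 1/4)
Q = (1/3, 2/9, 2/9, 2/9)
0.0675 bits

KL divergence: D_KL(P||Q) = Σ p(x) log(p(x)/q(x))

Computing term by term:
  x=0: 1/5 × log_2[(1/5)/(1/3)] = 1/5 × -0.7370 = -0.1474
  x=1: 3/10 × log_2[(3/10)/(2/9)] = 3/10 × 0.4330 = 0.1299
  x=2: 1/4 × log_2[(1/4)/(2/9)] = 1/4 × 0.1699 = 0.0425
  x=3: 1/4 × log_2[(1/4)/(2/9)] = 1/4 × 0.1699 = 0.0425

D_KL(P||Q) = 0.0675 bits

Note: KL divergence is always non-negative and equals 0 iff P = Q.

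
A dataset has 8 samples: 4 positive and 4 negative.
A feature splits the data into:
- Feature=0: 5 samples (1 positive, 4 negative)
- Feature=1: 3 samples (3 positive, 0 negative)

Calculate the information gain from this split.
0.5488 bits

Information Gain = H(Y) - H(Y|Feature)

Before split:
P(positive) = 4/8 = 0.5000
H(Y) = 1.0000 bits

After split:
Feature=0: H = 0.7219 bits (weight = 5/8)
Feature=1: H = 0.0000 bits (weight = 3/8)
H(Y|Feature) = (5/8)×0.7219 + (3/8)×0.0000 = 0.4512 bits

Information Gain = 1.0000 - 0.4512 = 0.5488 bits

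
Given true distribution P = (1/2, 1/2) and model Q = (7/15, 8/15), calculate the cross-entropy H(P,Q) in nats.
0.6954 nats

Cross-entropy: H(P,Q) = -Σ p(x) log q(x)

Alternatively: H(P,Q) = H(P) + D_KL(P||Q)
H(P) = 0.6931 nats
D_KL(P||Q) = 0.0022 nats

H(P,Q) = 0.6931 + 0.0022 = 0.6954 nats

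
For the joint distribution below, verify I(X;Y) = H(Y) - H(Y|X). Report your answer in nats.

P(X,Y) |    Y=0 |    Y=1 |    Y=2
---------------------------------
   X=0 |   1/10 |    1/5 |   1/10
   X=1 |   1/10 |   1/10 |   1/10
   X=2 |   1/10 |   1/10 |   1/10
I(X;Y) = 0.0138 nats

Mutual information has multiple equivalent forms:
- I(X;Y) = H(X) - H(X|Y)
- I(X;Y) = H(Y) - H(Y|X)
- I(X;Y) = H(X) + H(Y) - H(X,Y)

Computing all quantities:
H(X) = 1.0889, H(Y) = 1.0889, H(X,Y) = 2.1640
H(X|Y) = 1.0751, H(Y|X) = 1.0751

Verification:
H(X) - H(X|Y) = 1.0889 - 1.0751 = 0.0138
H(Y) - H(Y|X) = 1.0889 - 1.0751 = 0.0138
H(X) + H(Y) - H(X,Y) = 1.0889 + 1.0889 - 2.1640 = 0.0138

All forms give I(X;Y) = 0.0138 nats. ✓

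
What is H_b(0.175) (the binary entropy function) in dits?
0.2014 dits

The binary entropy function is:
H(p) = -p log(p) - (1-p) log(1-p)

H(0.175) = -0.175 × log_10(0.175) - 0.825 × log_10(0.825)
H(0.175) = 0.2014 dits

Note: Binary entropy is maximized at p=0.5 (H=1 bit) and minimized at p=0 or p=1 (H=0).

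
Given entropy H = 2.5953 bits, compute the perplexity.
6.0431

Perplexity is 2^H (or exp(H) for natural log).

H = 2.5953 bits
Perplexity = 2^2.5953 = 6.0431

Interpretation: The model's uncertainty is equivalent to choosing uniformly among 6.0 options.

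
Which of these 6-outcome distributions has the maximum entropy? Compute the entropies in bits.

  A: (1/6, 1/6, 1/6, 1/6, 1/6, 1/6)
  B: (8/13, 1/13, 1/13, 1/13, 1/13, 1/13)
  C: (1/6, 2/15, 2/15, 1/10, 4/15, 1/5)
A

For a discrete distribution over n outcomes, entropy is maximized by the uniform distribution.

Computing entropies:
H(A) = 2.5850 bits
H(B) = 1.8543 bits
H(C) = 2.5111 bits

The uniform distribution (where all probabilities equal 1/6) achieves the maximum entropy of log_2(6) = 2.5850 bits.

Distribution A has the highest entropy.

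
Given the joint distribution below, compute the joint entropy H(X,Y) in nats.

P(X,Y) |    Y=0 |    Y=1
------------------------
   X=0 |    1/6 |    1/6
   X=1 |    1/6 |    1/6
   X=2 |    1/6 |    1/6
1.7918 nats

Joint entropy is H(X,Y) = -Σ_{x,y} p(x,y) log p(x,y).

Summing over all non-zero entries:
H(X,Y) = -[1/6·log_e(1/6) + 1/6·log_e(1/6) + 1/6·log_e(1/6) + 1/6·log_e(1/6) + 1/6·log_e(1/6) + 1/6·log_e(1/6)]
H(X,Y) = 1.7918 nats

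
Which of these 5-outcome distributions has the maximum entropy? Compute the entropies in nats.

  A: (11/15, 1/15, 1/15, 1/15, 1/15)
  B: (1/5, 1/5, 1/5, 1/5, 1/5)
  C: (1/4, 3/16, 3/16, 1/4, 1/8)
B

For a discrete distribution over n outcomes, entropy is maximized by the uniform distribution.

Computing entropies:
H(A) = 0.9496 nats
H(B) = 1.6094 nats
H(C) = 1.5808 nats

The uniform distribution (where all probabilities equal 1/5) achieves the maximum entropy of log_e(5) = 1.6094 nats.

Distribution B has the highest entropy.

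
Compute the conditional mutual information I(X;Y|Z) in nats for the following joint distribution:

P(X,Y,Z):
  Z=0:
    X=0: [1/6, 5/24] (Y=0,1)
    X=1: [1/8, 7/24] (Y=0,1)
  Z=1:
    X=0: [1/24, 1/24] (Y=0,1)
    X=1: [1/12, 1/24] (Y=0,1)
0.0118 nats

Conditional mutual information: I(X;Y|Z) = H(X|Z) + H(Y|Z) - H(X,Y|Z)

H(Z) = 0.5117
H(X,Z) = 1.1996 → H(X|Z) = 0.6879
H(Y,Z) = 1.1730 → H(Y|Z) = 0.6612
H(X,Y,Z) = 1.8491 → H(X,Y|Z) = 1.3373

I(X;Y|Z) = 0.6879 + 0.6612 - 1.3373 = 0.0118 nats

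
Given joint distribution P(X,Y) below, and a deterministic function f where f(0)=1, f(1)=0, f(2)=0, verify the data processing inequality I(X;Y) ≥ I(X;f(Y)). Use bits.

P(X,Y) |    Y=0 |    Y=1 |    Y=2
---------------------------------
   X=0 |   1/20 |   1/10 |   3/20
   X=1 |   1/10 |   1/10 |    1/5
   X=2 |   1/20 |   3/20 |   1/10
I(X;Y) = 0.0374, I(X;f(Y)) = 0.0074, inequality holds: 0.0374 ≥ 0.0074

Data Processing Inequality: For any Markov chain X → Y → Z, we have I(X;Y) ≥ I(X;Z).

Here Z = f(Y) is a deterministic function of Y, forming X → Y → Z.

Original I(X;Y) = 0.0374 bits

After applying f:
P(X,Z) where Z=f(Y):
- P(X,Z=0) = P(X,Y=1) + P(X,Y=2)
- P(X,Z=1) = P(X,Y=0)

I(X;Z) = I(X;f(Y)) = 0.0074 bits

Verification: 0.0374 ≥ 0.0074 ✓

Information cannot be created by processing; the function f can only lose information about X.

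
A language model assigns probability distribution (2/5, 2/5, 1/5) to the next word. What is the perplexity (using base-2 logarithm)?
2.8717

Perplexity is 2^H (or exp(H) for natural log).

First, H = -Σ p log p = 1.5219 bits
Perplexity = 2^1.5219 = 2.8717

Interpretation: The model's uncertainty is equivalent to choosing uniformly among 2.9 options.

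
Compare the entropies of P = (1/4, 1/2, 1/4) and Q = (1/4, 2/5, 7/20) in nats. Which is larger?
Q

Computing entropies in nats:
H(P) = 1.0397
H(Q) = 1.0805

Distribution Q has higher entropy.

Intuition: The distribution closer to uniform (more spread out) has higher entropy.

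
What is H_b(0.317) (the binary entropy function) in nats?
0.6246 nats

The binary entropy function is:
H(p) = -p log(p) - (1-p) log(1-p)

H(0.317) = -0.317 × log_e(0.317) - 0.683 × log_e(0.683)
H(0.317) = 0.6246 nats

Note: Binary entropy is maximized at p=0.5 (H=1 bit) and minimized at p=0 or p=1 (H=0).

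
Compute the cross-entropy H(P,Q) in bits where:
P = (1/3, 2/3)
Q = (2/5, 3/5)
0.9320 bits

Cross-entropy: H(P,Q) = -Σ p(x) log q(x)

Alternatively: H(P,Q) = H(P) + D_KL(P||Q)
H(P) = 0.9183 bits
D_KL(P||Q) = 0.0137 bits

H(P,Q) = 0.9183 + 0.0137 = 0.9320 bits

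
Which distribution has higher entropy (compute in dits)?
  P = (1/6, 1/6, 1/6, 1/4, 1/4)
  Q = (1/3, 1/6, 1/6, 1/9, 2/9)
P

Computing entropies in dits:
H(P) = 0.6901
H(Q) = 0.6696

Distribution P has higher entropy.

Intuition: The distribution closer to uniform (more spread out) has higher entropy.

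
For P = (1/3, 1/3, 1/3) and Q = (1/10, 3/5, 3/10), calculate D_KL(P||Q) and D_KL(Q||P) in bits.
D_KL(P||Q) = 0.3470, D_KL(Q||P) = 0.2895

KL divergence is not symmetric: D_KL(P||Q) ≠ D_KL(Q||P) in general.

D_KL(P||Q) = 0.3470 bits
D_KL(Q||P) = 0.2895 bits

No, they are not equal!

This asymmetry is why KL divergence is not a true distance metric.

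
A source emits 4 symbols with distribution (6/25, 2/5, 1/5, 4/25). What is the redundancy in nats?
0.0622 nats

Redundancy measures how far a source is from maximum entropy:
R = H_max - H(X)

Maximum entropy for 4 symbols: H_max = log_e(4) = 1.3863 nats
Actual entropy: H(X) = 1.3241 nats
Redundancy: R = 1.3863 - 1.3241 = 0.0622 nats

This redundancy represents potential for compression: the source could be compressed by 0.0622 nats per symbol.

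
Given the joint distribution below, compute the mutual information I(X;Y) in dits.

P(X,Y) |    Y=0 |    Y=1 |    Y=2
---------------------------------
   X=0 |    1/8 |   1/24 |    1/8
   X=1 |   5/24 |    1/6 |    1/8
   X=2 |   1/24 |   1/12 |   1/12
0.0182 dits

Mutual information: I(X;Y) = H(X) + H(Y) - H(X,Y)

Marginals:
P(X) = (7/24, 1/2, 5/24), H(X) = 0.4485 dits
P(Y) = (3/8, 7/24, 1/3), H(Y) = 0.4749 dits

Joint entropy: H(X,Y) = 0.9052 dits

I(X;Y) = 0.4485 + 0.4749 - 0.9052 = 0.0182 dits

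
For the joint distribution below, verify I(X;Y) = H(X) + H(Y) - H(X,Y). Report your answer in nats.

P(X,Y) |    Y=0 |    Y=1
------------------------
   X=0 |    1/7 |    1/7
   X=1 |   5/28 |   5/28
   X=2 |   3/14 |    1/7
I(X;Y) = 0.0046 nats

Mutual information has multiple equivalent forms:
- I(X;Y) = H(X) - H(X|Y)
- I(X;Y) = H(Y) - H(Y|X)
- I(X;Y) = H(X) + H(Y) - H(X,Y)

Computing all quantities:
H(X) = 1.0934, H(Y) = 0.6906, H(X,Y) = 1.7793
H(X|Y) = 1.0887, H(Y|X) = 0.6860

Verification:
H(X) - H(X|Y) = 1.0934 - 1.0887 = 0.0046
H(Y) - H(Y|X) = 0.6906 - 0.6860 = 0.0046
H(X) + H(Y) - H(X,Y) = 1.0934 + 0.6906 - 1.7793 = 0.0046

All forms give I(X;Y) = 0.0046 nats. ✓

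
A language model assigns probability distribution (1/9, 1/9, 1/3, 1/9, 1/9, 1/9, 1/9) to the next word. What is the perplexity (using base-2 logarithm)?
6.2403

Perplexity is 2^H (or exp(H) for natural log).

First, H = -Σ p log p = 2.6416 bits
Perplexity = 2^2.6416 = 6.2403

Interpretation: The model's uncertainty is equivalent to choosing uniformly among 6.2 options.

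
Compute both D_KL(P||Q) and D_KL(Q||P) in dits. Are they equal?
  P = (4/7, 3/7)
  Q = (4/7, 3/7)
D_KL(P||Q) = 0.0000, D_KL(Q||P) = 0.0000

KL divergence is not symmetric: D_KL(P||Q) ≠ D_KL(Q||P) in general.

D_KL(P||Q) = 0.0000 dits
D_KL(Q||P) = 0.0000 dits

In this case they happen to be equal (to 4 decimal places).

This asymmetry is why KL divergence is not a true distance metric.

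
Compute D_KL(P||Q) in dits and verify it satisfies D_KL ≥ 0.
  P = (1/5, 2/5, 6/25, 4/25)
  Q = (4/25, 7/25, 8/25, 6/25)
0.0232 dits

KL divergence satisfies the Gibbs inequality: D_KL(P||Q) ≥ 0 for all distributions P, Q.

D_KL(P||Q) = Σ p(x) log(p(x)/q(x))
Term by term:
  x=0: 1/5 × log_10[(1/5)/(4/25)] = 0.0194
  x=1: 2/5 × log_10[(2/5)/(7/25)] = 0.0620
  x=2: 6/25 × log_10[(6/25)/(8/25)] = -0.0300
  x=3: 4/25 × log_10[(4/25)/(6/25)] = -0.0282
D_KL(P||Q) = 0.0232 dits

D_KL(P||Q) = 0.0232 ≥ 0 ✓

This non-negativity is a fundamental property: relative entropy cannot be negative because it measures how different Q is from P.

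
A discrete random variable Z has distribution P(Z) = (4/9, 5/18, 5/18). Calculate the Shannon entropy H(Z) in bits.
1.5466 bits

Shannon entropy is H(X) = -Σ p(x) log p(x).

For P = (4/9, 5/18, 5/18):
H = -4/9 × log_2(4/9) -5/18 × log_2(5/18) -5/18 × log_2(5/18)
H = 1.5466 bits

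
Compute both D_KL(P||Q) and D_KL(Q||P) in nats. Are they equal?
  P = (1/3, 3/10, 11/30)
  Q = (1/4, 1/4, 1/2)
D_KL(P||Q) = 0.0369, D_KL(Q||P) = 0.0376

KL divergence is not symmetric: D_KL(P||Q) ≠ D_KL(Q||P) in general.

D_KL(P||Q) = 0.0369 nats
D_KL(Q||P) = 0.0376 nats

No, they are not equal!

This asymmetry is why KL divergence is not a true distance metric.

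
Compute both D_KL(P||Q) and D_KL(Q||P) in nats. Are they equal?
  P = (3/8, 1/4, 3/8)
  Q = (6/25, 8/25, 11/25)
D_KL(P||Q) = 0.0457, D_KL(Q||P) = 0.0422

KL divergence is not symmetric: D_KL(P||Q) ≠ D_KL(Q||P) in general.

D_KL(P||Q) = 0.0457 nats
D_KL(Q||P) = 0.0422 nats

No, they are not equal!

This asymmetry is why KL divergence is not a true distance metric.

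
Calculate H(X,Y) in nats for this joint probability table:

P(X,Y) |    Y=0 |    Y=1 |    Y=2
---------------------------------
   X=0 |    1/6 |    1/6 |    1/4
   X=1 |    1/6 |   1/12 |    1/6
1.7482 nats

Joint entropy is H(X,Y) = -Σ_{x,y} p(x,y) log p(x,y).

Summing over all non-zero entries:
H(X,Y) = -[1/6·log_e(1/6) + 1/6·log_e(1/6) + 1/4·log_e(1/4) + 1/6·log_e(1/6) + 1/12·log_e(1/12) + 1/6·log_e(1/6)]
H(X,Y) = 1.7482 nats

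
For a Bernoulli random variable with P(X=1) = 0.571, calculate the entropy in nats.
0.6830 nats

The binary entropy function is:
H(p) = -p log(p) - (1-p) log(1-p)

H(0.571) = -0.571 × log_e(0.571) - 0.429 × log_e(0.429)
H(0.571) = 0.6830 nats

Note: Binary entropy is maximized at p=0.5 (H=1 bit) and minimized at p=0 or p=1 (H=0).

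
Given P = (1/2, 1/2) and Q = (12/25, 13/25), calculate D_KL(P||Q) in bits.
0.0012 bits

KL divergence: D_KL(P||Q) = Σ p(x) log(p(x)/q(x))

Computing term by term:
  x=0: 1/2 × log_2[(1/2)/(12/25)] = 1/2 × 0.0589 = 0.0294
  x=1: 1/2 × log_2[(1/2)/(13/25)] = 1/2 × -0.0566 = -0.0283

D_KL(P||Q) = 0.0012 bits

Note: KL divergence is always non-negative and equals 0 iff P = Q.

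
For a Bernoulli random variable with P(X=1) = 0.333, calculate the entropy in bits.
0.9180 bits

The binary entropy function is:
H(p) = -p log(p) - (1-p) log(1-p)

H(0.333) = -0.333 × log_2(0.333) - 0.667 × log_2(0.667)
H(0.333) = 0.9180 bits

Note: Binary entropy is maximized at p=0.5 (H=1 bit) and minimized at p=0 or p=1 (H=0).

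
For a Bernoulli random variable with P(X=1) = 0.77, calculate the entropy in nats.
0.5393 nats

The binary entropy function is:
H(p) = -p log(p) - (1-p) log(1-p)

H(0.77) = -0.77 × log_e(0.77) - 0.23 × log_e(0.23)
H(0.77) = 0.5393 nats

Note: Binary entropy is maximized at p=0.5 (H=1 bit) and minimized at p=0 or p=1 (H=0).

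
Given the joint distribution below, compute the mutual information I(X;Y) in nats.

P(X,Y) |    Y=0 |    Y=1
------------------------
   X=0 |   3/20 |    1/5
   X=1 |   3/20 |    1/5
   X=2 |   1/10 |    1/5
0.0040 nats

Mutual information: I(X;Y) = H(X) + H(Y) - H(X,Y)

Marginals:
P(X) = (7/20, 7/20, 3/10), H(X) = 1.0961 nats
P(Y) = (2/5, 3/5), H(Y) = 0.6730 nats

Joint entropy: H(X,Y) = 1.7651 nats

I(X;Y) = 1.0961 + 0.6730 - 1.7651 = 0.0040 nats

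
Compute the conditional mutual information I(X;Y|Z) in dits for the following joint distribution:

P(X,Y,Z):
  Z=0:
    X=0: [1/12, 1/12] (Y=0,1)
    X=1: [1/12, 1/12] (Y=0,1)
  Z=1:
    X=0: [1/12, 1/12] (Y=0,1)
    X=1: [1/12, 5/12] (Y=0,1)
0.0148 dits

Conditional mutual information: I(X;Y|Z) = H(X|Z) + H(Y|Z) - H(X,Y|Z)

H(Z) = 0.2764
H(X,Z) = 0.5396 → H(X|Z) = 0.2632
H(Y,Z) = 0.5396 → H(Y|Z) = 0.2632
H(X,Y,Z) = 0.7879 → H(X,Y|Z) = 0.5115

I(X;Y|Z) = 0.2632 + 0.2632 - 0.5115 = 0.0148 dits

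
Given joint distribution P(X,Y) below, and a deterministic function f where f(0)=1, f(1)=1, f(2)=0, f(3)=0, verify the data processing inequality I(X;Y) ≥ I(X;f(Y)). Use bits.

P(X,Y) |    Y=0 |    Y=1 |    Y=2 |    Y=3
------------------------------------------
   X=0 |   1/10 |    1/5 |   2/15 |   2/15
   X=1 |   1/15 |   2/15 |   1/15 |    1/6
I(X;Y) = 0.0207, I(X;f(Y)) = 0.0033, inequality holds: 0.0207 ≥ 0.0033

Data Processing Inequality: For any Markov chain X → Y → Z, we have I(X;Y) ≥ I(X;Z).

Here Z = f(Y) is a deterministic function of Y, forming X → Y → Z.

Original I(X;Y) = 0.0207 bits

After applying f:
P(X,Z) where Z=f(Y):
- P(X,Z=0) = P(X,Y=2) + P(X,Y=3)
- P(X,Z=1) = P(X,Y=0) + P(X,Y=1)

I(X;Z) = I(X;f(Y)) = 0.0033 bits

Verification: 0.0207 ≥ 0.0033 ✓

Information cannot be created by processing; the function f can only lose information about X.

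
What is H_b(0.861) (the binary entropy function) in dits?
0.1751 dits

The binary entropy function is:
H(p) = -p log(p) - (1-p) log(1-p)

H(0.861) = -0.861 × log_10(0.861) - 0.139 × log_10(0.139)
H(0.861) = 0.1751 dits

Note: Binary entropy is maximized at p=0.5 (H=1 bit) and minimized at p=0 or p=1 (H=0).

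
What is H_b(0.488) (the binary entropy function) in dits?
0.3009 dits

The binary entropy function is:
H(p) = -p log(p) - (1-p) log(1-p)

H(0.488) = -0.488 × log_10(0.488) - 0.512 × log_10(0.512)
H(0.488) = 0.3009 dits

Note: Binary entropy is maximized at p=0.5 (H=1 bit) and minimized at p=0 or p=1 (H=0).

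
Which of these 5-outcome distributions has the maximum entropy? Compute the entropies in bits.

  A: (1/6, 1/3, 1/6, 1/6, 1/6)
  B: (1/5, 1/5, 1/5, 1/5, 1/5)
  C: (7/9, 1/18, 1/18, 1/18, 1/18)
B

For a discrete distribution over n outcomes, entropy is maximized by the uniform distribution.

Computing entropies:
H(A) = 2.2516 bits
H(B) = 2.3219 bits
H(C) = 1.2086 bits

The uniform distribution (where all probabilities equal 1/5) achieves the maximum entropy of log_2(5) = 2.3219 bits.

Distribution B has the highest entropy.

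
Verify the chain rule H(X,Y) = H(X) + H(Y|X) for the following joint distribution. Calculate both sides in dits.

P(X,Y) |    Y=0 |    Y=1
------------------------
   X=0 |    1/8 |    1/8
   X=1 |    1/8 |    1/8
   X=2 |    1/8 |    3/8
H(X,Y) = 0.7242, H(X) = 0.4515, H(Y|X) = 0.2726 (all in dits)

Chain rule: H(X,Y) = H(X) + H(Y|X)

Left side — joint entropy directly:
H(X,Y) = -Σ p(x,y) log p(x,y) = 0.7242 dits

Right side — compute H(Y|X) from the conditional distributions:
P(X) = (1/4, 1/4, 1/2), so H(X) = 0.4515 dits
H(Y|X) = Σ_x P(X=x) · H(Y|X=x):
  P(Y|X=0) = (1/2, 1/2), H(Y|X=0) = 0.3010, weight P(X=0) = 1/4
  P(Y|X=1) = (1/2, 1/2), H(Y|X=1) = 0.3010, weight P(X=1) = 1/4
  P(Y|X=2) = (1/4, 3/4), H(Y|X=2) = 0.2442, weight P(X=2) = 1/2
H(Y|X) = 0.2726 dits

H(X) + H(Y|X) = 0.4515 + 0.2726 = 0.7242 dits

Both sides equal 0.7242 dits. ✓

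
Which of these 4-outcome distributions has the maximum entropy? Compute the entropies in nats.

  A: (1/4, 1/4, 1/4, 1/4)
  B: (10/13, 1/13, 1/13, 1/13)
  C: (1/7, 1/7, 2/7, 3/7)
A

For a discrete distribution over n outcomes, entropy is maximized by the uniform distribution.

Computing entropies:
H(A) = 1.3863 nats
H(B) = 0.7937 nats
H(C) = 1.2770 nats

The uniform distribution (where all probabilities equal 1/4) achieves the maximum entropy of log_e(4) = 1.3863 nats.

Distribution A has the highest entropy.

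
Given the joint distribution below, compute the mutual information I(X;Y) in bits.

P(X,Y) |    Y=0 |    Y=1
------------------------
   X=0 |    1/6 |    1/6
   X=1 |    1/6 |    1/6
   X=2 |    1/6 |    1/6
0.0000 bits

Mutual information: I(X;Y) = H(X) + H(Y) - H(X,Y)

Marginals:
P(X) = (1/3, 1/3, 1/3), H(X) = 1.5850 bits
P(Y) = (1/2, 1/2), H(Y) = 1.0000 bits

Joint entropy: H(X,Y) = 2.5850 bits

I(X;Y) = 1.5850 + 1.0000 - 2.5850 = 0.0000 bits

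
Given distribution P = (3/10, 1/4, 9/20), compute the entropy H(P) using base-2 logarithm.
1.5395 bits

Shannon entropy is H(X) = -Σ p(x) log p(x).

For P = (3/10, 1/4, 9/20):
H = -3/10 × log_2(3/10) -1/4 × log_2(1/4) -9/20 × log_2(9/20)
H = 1.5395 bits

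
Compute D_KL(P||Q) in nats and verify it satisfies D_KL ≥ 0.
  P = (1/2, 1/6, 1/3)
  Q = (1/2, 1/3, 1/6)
0.1155 nats

KL divergence satisfies the Gibbs inequality: D_KL(P||Q) ≥ 0 for all distributions P, Q.

D_KL(P||Q) = Σ p(x) log(p(x)/q(x))
Term by term:
  x=0: 1/2 × log_e[(1/2)/(1/2)] = 0.0000
  x=1: 1/6 × log_e[(1/6)/(1/3)] = -0.1155
  x=2: 1/3 × log_e[(1/3)/(1/6)] = 0.2310
D_KL(P||Q) = 0.1155 nats

D_KL(P||Q) = 0.1155 ≥ 0 ✓

This non-negativity is a fundamental property: relative entropy cannot be negative because it measures how different Q is from P.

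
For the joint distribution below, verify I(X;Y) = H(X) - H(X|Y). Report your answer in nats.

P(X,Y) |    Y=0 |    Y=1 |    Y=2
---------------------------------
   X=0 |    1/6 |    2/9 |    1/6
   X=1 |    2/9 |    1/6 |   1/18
I(X;Y) = 0.0308 nats

Mutual information has multiple equivalent forms:
- I(X;Y) = H(X) - H(X|Y)
- I(X;Y) = H(Y) - H(Y|X)
- I(X;Y) = H(X) + H(Y) - H(X,Y)

Computing all quantities:
H(X) = 0.6870, H(Y) = 1.0688, H(X,Y) = 1.7249
H(X|Y) = 0.6561, H(Y|X) = 1.0380

Verification:
H(X) - H(X|Y) = 0.6870 - 0.6561 = 0.0308
H(Y) - H(Y|X) = 1.0688 - 1.0380 = 0.0308
H(X) + H(Y) - H(X,Y) = 0.6870 + 1.0688 - 1.7249 = 0.0308

All forms give I(X;Y) = 0.0308 nats. ✓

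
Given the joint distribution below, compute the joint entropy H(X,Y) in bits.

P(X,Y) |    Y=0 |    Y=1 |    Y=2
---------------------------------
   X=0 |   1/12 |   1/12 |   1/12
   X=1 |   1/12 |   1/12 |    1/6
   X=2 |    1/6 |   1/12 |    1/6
3.0850 bits

Joint entropy is H(X,Y) = -Σ_{x,y} p(x,y) log p(x,y).

Summing over all non-zero entries:
H(X,Y) = -[1/12·log_2(1/12) + 1/12·log_2(1/12) + 1/12·log_2(1/12) + 1/12·log_2(1/12) + 1/12·log_2(1/12) + 1/6·log_2(1/6) + 1/6·log_2(1/6) + 1/12·log_2(1/12) + 1/6·log_2(1/6)]
H(X,Y) = 3.0850 bits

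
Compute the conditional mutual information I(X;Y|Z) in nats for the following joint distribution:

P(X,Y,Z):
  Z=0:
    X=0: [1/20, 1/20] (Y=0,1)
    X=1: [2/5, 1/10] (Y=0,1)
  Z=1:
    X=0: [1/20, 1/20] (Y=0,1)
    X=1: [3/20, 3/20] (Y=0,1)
0.0179 nats

Conditional mutual information: I(X;Y|Z) = H(X|Z) + H(Y|Z) - H(X,Y|Z)

H(Z) = 0.6730
H(X,Z) = 1.1683 → H(X|Z) = 0.4953
H(Y,Z) = 1.2877 → H(Y|Z) = 0.6147
H(X,Y,Z) = 1.7651 → H(X,Y|Z) = 1.0920

I(X;Y|Z) = 0.4953 + 0.6147 - 1.0920 = 0.0179 nats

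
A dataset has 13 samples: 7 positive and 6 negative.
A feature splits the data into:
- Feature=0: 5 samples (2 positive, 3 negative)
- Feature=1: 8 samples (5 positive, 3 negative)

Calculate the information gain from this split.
0.0349 bits

Information Gain = H(Y) - H(Y|Feature)

Before split:
P(positive) = 7/13 = 0.5385
H(Y) = 0.9957 bits

After split:
Feature=0: H = 0.9710 bits (weight = 5/13)
Feature=1: H = 0.9544 bits (weight = 8/13)
H(Y|Feature) = (5/13)×0.9710 + (8/13)×0.9544 = 0.9608 bits

Information Gain = 0.9957 - 0.9608 = 0.0349 bits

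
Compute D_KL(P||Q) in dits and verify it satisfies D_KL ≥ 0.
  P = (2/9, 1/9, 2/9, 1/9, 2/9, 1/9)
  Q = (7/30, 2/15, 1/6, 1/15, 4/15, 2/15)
0.0125 dits

KL divergence satisfies the Gibbs inequality: D_KL(P||Q) ≥ 0 for all distributions P, Q.

D_KL(P||Q) = Σ p(x) log(p(x)/q(x))
Term by term:
  x=0: 2/9 × log_10[(2/9)/(7/30)] = -0.0047
  x=1: 1/9 × log_10[(1/9)/(2/15)] = -0.0088
  x=2: 2/9 × log_10[(2/9)/(1/6)] = 0.0278
  x=3: 1/9 × log_10[(1/9)/(1/15)] = 0.0246
  x=4: 2/9 × log_10[(2/9)/(4/15)] = -0.0176
  x=5: 1/9 × log_10[(1/9)/(2/15)] = -0.0088
D_KL(P||Q) = 0.0125 dits

D_KL(P||Q) = 0.0125 ≥ 0 ✓

This non-negativity is a fundamental property: relative entropy cannot be negative because it measures how different Q is from P.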